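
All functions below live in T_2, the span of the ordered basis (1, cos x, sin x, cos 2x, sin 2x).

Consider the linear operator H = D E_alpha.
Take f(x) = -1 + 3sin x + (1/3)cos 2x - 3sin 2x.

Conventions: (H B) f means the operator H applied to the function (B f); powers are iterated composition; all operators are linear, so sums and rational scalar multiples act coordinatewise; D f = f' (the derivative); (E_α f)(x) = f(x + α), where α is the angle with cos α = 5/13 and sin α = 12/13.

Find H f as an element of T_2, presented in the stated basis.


the image equals g(x) = (15/13)cos x - (36/13)sin x + (634/169)cos 2x + (2398/507)sin 2x

E_alpha f = -1 + (36/13)cos x + (15/13)sin x - (1199/507)cos 2x + (317/169)sin 2x
D E_alpha f = (15/13)cos x - (36/13)sin x + (634/169)cos 2x + (2398/507)sin 2x


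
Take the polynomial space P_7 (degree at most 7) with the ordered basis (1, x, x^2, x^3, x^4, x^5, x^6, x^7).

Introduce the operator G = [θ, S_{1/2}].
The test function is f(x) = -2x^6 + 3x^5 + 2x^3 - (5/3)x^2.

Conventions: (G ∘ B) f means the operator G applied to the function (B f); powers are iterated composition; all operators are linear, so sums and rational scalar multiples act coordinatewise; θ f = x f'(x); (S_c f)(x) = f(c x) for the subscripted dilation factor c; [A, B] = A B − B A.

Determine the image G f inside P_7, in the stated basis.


S_{1/2} f = -(1/32)x^6 + (3/32)x^5 + (1/4)x^3 - (5/12)x^2
θ S_{1/2} f = -(3/16)x^6 + (15/32)x^5 + (3/4)x^3 - (5/6)x^2
θ f = -12x^6 + 15x^5 + 6x^3 - (10/3)x^2
S_{1/2} θ f = -(3/16)x^6 + (15/32)x^5 + (3/4)x^3 - (5/6)x^2
[θ, S_{1/2}] f = 0

g(x) = 0


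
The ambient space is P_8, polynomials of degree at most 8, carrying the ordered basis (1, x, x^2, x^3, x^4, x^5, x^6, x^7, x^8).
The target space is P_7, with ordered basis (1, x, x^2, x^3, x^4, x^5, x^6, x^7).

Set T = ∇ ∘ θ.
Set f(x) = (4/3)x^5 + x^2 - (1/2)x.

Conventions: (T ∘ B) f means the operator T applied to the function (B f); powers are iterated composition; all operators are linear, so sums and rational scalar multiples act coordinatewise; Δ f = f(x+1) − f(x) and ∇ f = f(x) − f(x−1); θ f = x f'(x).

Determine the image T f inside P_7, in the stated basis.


θ f = (20/3)x^5 + 2x^2 - (1/2)x
∇ θ f = (100/3)x^4 - (200/3)x^3 + (200/3)x^2 - (88/3)x + 25/6

g(x) = (100/3)x^4 - (200/3)x^3 + (200/3)x^2 - (88/3)x + 25/6


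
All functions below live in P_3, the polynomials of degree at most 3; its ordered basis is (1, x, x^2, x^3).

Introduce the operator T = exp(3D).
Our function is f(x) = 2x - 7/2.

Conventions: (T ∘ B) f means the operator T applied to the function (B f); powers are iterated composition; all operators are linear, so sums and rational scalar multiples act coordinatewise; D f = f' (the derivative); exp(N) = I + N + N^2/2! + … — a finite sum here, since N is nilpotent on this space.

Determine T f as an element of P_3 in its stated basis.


the result is g(x) = 2x + 5/2

order-1 term: 6
the series for exp(3D) f terminates at order 1
exp(3D) f = 2x + 5/2


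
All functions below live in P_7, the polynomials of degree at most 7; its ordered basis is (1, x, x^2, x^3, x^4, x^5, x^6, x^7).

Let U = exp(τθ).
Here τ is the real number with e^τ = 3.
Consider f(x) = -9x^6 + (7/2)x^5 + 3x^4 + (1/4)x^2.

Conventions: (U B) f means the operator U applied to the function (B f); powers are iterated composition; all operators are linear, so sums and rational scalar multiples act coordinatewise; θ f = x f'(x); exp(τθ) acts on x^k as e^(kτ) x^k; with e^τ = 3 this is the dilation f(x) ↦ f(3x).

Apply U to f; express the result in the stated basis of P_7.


the result is g(x) = -6561x^6 + (1701/2)x^5 + 243x^4 + (9/4)x^2

exp(τθ) x^k = e^(kτ) x^k; with e^τ = 3 this sends x^k to 3^k x^k
x^2 ↦ 9 x^2
x^4 ↦ 81 x^4
x^5 ↦ 243 x^5
x^6 ↦ 729 x^6
applying this coordinatewise to f: exp(τθ) f = -6561x^6 + (1701/2)x^5 + 243x^4 + (9/4)x^2


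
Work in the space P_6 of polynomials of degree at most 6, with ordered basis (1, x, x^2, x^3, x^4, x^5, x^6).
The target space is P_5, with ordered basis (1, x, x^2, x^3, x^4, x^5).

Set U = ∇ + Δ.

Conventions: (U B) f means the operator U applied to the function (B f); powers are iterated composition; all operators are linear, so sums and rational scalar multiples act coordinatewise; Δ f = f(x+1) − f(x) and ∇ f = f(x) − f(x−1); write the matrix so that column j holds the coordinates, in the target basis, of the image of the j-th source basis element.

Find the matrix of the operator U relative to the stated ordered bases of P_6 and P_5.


the matrix is [[0, 2, 0, 2, 0, 2, 0]; [0, 0, 4, 0, 8, 0, 12]; [0, 0, 0, 6, 0, 20, 0]; [0, 0, 0, 0, 8, 0, 40]; [0, 0, 0, 0, 0, 10, 0]; [0, 0, 0, 0, 0, 0, 12]] (rows listed top to bottom)

image of 1: 0
image of x: 2
image of x^2: 4x
image of x^3: 6x^2 + 2
image of x^4: 8x^3 + 8x
image of x^5: 10x^4 + 20x^2 + 2
image of x^6: 12x^5 + 40x^3 + 12x
each image's coordinates form column j of the matrix


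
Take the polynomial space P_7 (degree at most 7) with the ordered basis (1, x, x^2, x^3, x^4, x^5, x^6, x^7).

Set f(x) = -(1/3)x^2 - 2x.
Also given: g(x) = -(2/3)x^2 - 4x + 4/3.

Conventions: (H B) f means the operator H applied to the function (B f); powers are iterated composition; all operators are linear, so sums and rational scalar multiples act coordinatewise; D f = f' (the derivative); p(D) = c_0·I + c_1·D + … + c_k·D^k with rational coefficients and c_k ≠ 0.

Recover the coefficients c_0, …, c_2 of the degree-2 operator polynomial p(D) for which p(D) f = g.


D^0 f = -(1/3)x^2 - 2x
D^1 f = -(2/3)x - 2
D^2 f = -2/3
matching coefficients of g against c_0 f + c_1 Df + … from the top degree down determines the c_i
solution: c_0 = 2, c_1 = 0, c_2 = -2

c_0 = 2, c_1 = 0, c_2 = -2


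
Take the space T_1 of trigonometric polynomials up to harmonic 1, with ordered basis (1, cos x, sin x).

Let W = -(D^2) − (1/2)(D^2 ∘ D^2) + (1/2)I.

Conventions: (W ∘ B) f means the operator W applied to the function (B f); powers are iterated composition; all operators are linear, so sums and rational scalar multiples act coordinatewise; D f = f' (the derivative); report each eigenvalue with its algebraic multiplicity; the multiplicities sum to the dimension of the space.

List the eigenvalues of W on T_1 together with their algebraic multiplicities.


image of 1: 1/2
image of cos x: cos x
image of sin x: sin x
the matrix is diagonal; its diagonal is (1/2, 1, 1)
for a triangular matrix the eigenvalues are the diagonal entries, with algebraic multiplicity their repetition count

λ = 1/2 (multiplicity 1), λ = 1 (multiplicity 2)


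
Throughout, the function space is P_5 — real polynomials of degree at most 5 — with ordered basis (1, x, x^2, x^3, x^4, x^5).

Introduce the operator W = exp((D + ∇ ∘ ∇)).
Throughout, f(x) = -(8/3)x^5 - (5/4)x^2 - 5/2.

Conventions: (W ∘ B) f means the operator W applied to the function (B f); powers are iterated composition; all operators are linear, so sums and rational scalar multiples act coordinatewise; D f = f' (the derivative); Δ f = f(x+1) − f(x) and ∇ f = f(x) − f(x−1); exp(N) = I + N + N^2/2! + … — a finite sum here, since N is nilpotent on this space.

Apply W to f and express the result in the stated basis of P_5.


order-1 term: -(40/3)x^4 - (160/3)x^3 + 160x^2 - (1135/6)x + 155/2
order-2 term: -(80/3)x^3 - 160x^2 + 160x + 1585/12
order-3 term: -(80/3)x^2 - 160x
order-4 term: -(40/3)x - 160/3
order-5 term: -8/3
the series for exp((D + ∇ ∘ ∇)) f terminates at order 5
exp((D + ∇ ∘ ∇)) f = -(8/3)x^5 - (40/3)x^4 - 80x^3 - (335/12)x^2 - (405/2)x + 1813/12

the image equals g(x) = -(8/3)x^5 - (40/3)x^4 - 80x^3 - (335/12)x^2 - (405/2)x + 1813/12


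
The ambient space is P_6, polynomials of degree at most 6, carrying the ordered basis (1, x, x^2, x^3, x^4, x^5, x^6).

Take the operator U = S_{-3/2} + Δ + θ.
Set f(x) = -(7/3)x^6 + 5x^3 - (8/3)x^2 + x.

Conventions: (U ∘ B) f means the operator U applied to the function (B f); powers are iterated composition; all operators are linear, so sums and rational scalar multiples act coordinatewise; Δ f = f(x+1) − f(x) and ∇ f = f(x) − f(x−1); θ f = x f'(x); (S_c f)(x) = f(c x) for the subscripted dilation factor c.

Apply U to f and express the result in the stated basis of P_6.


S_{-3/2} f = -(1701/64)x^6 - (135/8)x^3 - 6x^2 - (3/2)x
Δ f = -14x^5 - 35x^4 - (140/3)x^3 - 20x^2 - (13/3)x + 1
θ f = -14x^6 + 15x^3 - (16/3)x^2 + x
(S_{-3/2} + Δ + θ) f = -(2597/64)x^6 - 14x^5 - 35x^4 - (1165/24)x^3 - (94/3)x^2 - (29/6)x + 1

g(x) = -(2597/64)x^6 - 14x^5 - 35x^4 - (1165/24)x^3 - (94/3)x^2 - (29/6)x + 1


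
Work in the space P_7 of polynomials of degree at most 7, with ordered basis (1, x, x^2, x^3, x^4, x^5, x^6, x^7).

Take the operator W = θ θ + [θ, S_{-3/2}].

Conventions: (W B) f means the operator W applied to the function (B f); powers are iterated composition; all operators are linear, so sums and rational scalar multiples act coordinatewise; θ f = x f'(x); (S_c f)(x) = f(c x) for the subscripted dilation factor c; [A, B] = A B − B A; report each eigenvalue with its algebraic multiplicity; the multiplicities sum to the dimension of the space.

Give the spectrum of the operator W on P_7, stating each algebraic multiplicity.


image of 1: 0
image of x: x
image of x^2: 4x^2
image of x^3: 9x^3
image of x^4: 16x^4
image of x^5: 25x^5
image of x^6: 36x^6
image of x^7: 49x^7
the matrix is upper triangular; its diagonal is (0, 1, 4, 9, 16, 25, 36, 49)
for a triangular matrix the eigenvalues are the diagonal entries, with algebraic multiplicity their repetition count

λ = 0 (multiplicity 1), λ = 1 (multiplicity 1), λ = 4 (multiplicity 1), λ = 9 (multiplicity 1), λ = 16 (multiplicity 1), λ = 25 (multiplicity 1), λ = 36 (multiplicity 1), λ = 49 (multiplicity 1)


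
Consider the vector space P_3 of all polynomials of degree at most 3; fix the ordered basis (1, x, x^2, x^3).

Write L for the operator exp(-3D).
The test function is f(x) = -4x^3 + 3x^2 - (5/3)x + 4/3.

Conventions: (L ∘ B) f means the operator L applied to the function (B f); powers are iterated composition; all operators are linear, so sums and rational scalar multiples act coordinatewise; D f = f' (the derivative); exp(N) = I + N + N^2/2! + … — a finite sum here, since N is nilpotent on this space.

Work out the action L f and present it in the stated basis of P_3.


order-1 term: 36x^2 - 18x + 5
order-2 term: -108x + 27
order-3 term: 108
the series for exp(-3D) f terminates at order 3
exp(-3D) f = -4x^3 + 39x^2 - (383/3)x + 424/3

g(x) = -4x^3 + 39x^2 - (383/3)x + 424/3


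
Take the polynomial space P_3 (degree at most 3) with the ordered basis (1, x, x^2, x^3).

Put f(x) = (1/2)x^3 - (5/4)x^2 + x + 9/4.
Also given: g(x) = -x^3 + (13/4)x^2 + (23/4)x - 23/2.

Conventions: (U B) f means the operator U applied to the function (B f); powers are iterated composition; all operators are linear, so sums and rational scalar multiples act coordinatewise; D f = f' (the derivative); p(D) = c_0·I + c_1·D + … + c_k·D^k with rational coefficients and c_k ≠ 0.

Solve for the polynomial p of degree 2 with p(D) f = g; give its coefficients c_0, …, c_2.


p(D) = -2·I + (1/2)·D + 3·D^2, i.e. c_0 = -2, c_1 = 1/2, c_2 = 3

D^0 f = (1/2)x^3 - (5/4)x^2 + x + 9/4
D^1 f = (3/2)x^2 - (5/2)x + 1
D^2 f = 3x - 5/2
matching coefficients of g against c_0 f + c_1 Df + … from the top degree down determines the c_i
solution: c_0 = -2, c_1 = 1/2, c_2 = 3


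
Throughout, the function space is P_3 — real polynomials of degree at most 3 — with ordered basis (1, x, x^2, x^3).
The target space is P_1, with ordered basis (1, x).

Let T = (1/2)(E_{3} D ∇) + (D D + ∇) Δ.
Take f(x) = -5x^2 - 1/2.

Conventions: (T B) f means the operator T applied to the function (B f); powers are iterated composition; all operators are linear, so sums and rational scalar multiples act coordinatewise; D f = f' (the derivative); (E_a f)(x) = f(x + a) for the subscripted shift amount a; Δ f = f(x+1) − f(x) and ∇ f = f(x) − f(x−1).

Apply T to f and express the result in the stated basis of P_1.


g(x) = -15

∇ f = -10x + 5
D ∇ f = -10
E_{3} D ∇ f = -10
((1/2)(E_{3} D ∇)) f = -5
Δ f = -10x - 5
D Δ f = -10
D D Δ f = 0
∇ Δ f = -10
(D D + ∇) Δ f = -10
((1/2)(E_{3} D ∇) + (D D + ∇) Δ) f = -15


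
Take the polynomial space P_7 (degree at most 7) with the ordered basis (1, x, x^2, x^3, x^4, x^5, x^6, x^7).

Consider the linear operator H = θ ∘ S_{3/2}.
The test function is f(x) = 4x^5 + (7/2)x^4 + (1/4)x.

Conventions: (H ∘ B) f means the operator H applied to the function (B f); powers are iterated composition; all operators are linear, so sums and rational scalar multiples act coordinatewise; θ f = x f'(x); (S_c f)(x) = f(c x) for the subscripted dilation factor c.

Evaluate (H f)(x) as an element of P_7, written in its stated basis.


the image equals g(x) = (1215/8)x^5 + (567/8)x^4 + (3/8)x

S_{3/2} f = (243/8)x^5 + (567/32)x^4 + (3/8)x
θ S_{3/2} f = (1215/8)x^5 + (567/8)x^4 + (3/8)x


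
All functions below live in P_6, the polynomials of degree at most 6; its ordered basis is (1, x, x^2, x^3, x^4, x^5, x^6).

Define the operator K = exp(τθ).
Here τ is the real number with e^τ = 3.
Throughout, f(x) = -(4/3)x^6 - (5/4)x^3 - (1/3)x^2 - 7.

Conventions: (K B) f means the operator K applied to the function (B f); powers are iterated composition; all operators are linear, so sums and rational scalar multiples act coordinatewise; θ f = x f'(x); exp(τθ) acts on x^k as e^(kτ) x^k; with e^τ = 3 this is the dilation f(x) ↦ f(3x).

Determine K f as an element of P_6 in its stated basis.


g(x) = -972x^6 - (135/4)x^3 - 3x^2 - 7

exp(τθ) x^k = e^(kτ) x^k; with e^τ = 3 this sends x^k to 3^k x^k
x^2 ↦ 9 x^2
x^3 ↦ 27 x^3
x^6 ↦ 729 x^6
applying this coordinatewise to f: exp(τθ) f = -972x^6 - (135/4)x^3 - 3x^2 - 7


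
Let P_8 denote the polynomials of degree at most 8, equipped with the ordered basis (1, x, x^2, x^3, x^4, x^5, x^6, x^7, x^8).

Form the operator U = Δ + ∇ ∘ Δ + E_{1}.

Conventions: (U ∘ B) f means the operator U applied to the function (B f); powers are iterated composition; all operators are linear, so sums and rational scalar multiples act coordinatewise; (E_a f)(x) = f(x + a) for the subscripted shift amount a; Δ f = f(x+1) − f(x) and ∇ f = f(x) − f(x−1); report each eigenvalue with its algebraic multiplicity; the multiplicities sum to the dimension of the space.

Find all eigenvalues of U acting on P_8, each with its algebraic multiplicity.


image of 1: 1
image of x: x + 2
image of x^2: x^2 + 4x + 4
image of x^3: x^3 + 6x^2 + 12x + 2
image of x^4: x^4 + 8x^3 + 24x^2 + 8x + 4
image of x^5: x^5 + 10x^4 + 40x^3 + 20x^2 + 20x + 2
image of x^6: x^6 + 12x^5 + 60x^4 + 40x^3 + 60x^2 + 12x + 4
image of x^7: x^7 + 14x^6 + 84x^5 + 70x^4 + 140x^3 + 42x^2 + 28x + 2
image of x^8: x^8 + 16x^7 + 112x^6 + 112x^5 + 280x^4 + 112x^3 + 112x^2 + 16x + 4
the matrix is upper triangular; its diagonal is (1, 1, 1, 1, 1, 1, 1, 1, 1)
for a triangular matrix the eigenvalues are the diagonal entries, with algebraic multiplicity their repetition count

λ = 1 (multiplicity 9)


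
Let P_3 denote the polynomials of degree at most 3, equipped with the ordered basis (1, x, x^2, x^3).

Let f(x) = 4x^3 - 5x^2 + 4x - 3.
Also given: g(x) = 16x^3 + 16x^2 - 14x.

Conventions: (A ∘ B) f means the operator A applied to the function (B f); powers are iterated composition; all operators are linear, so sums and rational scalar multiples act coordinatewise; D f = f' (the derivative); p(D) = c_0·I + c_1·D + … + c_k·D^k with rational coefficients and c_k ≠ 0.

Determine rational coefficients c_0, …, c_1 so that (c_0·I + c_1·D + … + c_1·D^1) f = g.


D^0 f = 4x^3 - 5x^2 + 4x - 3
D^1 f = 12x^2 - 10x + 4
matching coefficients of g against c_0 f + c_1 Df + … from the top degree down determines the c_i
solution: c_0 = 4, c_1 = 3

p(D) = 4·I + 3·D, i.e. c_0 = 4, c_1 = 3


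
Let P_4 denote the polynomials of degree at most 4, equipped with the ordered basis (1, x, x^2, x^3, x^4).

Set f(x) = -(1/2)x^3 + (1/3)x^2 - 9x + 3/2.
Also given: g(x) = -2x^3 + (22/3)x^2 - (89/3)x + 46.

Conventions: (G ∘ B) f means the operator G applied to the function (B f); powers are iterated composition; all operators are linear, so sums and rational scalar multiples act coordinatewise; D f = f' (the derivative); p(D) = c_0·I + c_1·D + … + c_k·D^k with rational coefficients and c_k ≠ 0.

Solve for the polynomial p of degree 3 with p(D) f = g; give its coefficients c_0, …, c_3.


c_0 = 4, c_1 = -4, c_2 = -3, c_3 = -2

D^0 f = -(1/2)x^3 + (1/3)x^2 - 9x + 3/2
D^1 f = -(3/2)x^2 + (2/3)x - 9
D^2 f = -3x + 2/3
D^3 f = -3
matching coefficients of g against c_0 f + c_1 Df + … from the top degree down determines the c_i
solution: c_0 = 4, c_1 = -4, c_2 = -3, c_3 = -2


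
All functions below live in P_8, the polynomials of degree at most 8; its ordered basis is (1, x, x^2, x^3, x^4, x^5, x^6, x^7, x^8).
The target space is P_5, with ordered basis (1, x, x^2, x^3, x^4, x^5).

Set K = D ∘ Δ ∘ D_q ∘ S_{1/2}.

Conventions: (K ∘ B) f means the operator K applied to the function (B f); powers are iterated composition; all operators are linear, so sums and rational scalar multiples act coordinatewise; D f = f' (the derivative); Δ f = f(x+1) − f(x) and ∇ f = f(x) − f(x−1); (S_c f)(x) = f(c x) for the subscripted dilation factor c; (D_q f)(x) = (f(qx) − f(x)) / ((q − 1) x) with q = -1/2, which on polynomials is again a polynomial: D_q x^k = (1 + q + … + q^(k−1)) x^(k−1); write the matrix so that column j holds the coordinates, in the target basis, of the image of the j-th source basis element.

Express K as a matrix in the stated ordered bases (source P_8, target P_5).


the matrix is [[0, 0, 0, 3/16, 15/128, 11/128, 105/2048, 129/4096, 595/32768]; [0, 0, 0, 0, 15/64, 33/128, 105/512, 645/4096, 1785/16384]; [0, 0, 0, 0, 0, 33/128, 315/1024, 645/2048, 8925/32768]; [0, 0, 0, 0, 0, 0, 105/512, 645/2048, 2975/8192]; [0, 0, 0, 0, 0, 0, 0, 645/4096, 8925/32768]; [0, 0, 0, 0, 0, 0, 0, 0, 1785/16384]] (rows listed top to bottom)

image of 1: 0
image of x: 0
image of x^2: 0
image of x^3: 3/16
image of x^4: (15/64)x + 15/128
image of x^5: (33/128)x^2 + (33/128)x + 11/128
image of x^6: (105/512)x^3 + (315/1024)x^2 + (105/512)x + 105/2048
image of x^7: (645/4096)x^4 + (645/2048)x^3 + (645/2048)x^2 + (645/4096)x + 129/4096
image of x^8: (1785/16384)x^5 + (8925/32768)x^4 + (2975/8192)x^3 + (8925/32768)x^2 + (1785/16384)x + 595/32768
each image's coordinates form column j of the matrix


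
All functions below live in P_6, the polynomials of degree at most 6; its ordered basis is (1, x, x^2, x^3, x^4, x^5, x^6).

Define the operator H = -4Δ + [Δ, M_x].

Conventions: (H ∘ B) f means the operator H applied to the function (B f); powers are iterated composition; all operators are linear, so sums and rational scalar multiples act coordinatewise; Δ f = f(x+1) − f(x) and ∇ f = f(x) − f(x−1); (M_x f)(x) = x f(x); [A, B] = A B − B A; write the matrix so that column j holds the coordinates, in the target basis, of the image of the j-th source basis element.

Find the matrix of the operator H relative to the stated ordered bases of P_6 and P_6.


image of 1: 1
image of x: x - 3
image of x^2: x^2 - 6x - 3
image of x^3: x^3 - 9x^2 - 9x - 3
image of x^4: x^4 - 12x^3 - 18x^2 - 12x - 3
image of x^5: x^5 - 15x^4 - 30x^3 - 30x^2 - 15x - 3
image of x^6: x^6 - 18x^5 - 45x^4 - 60x^3 - 45x^2 - 18x - 3
each image's coordinates form column j of the matrix

the matrix is [[1, -3, -3, -3, -3, -3, -3]; [0, 1, -6, -9, -12, -15, -18]; [0, 0, 1, -9, -18, -30, -45]; [0, 0, 0, 1, -12, -30, -60]; [0, 0, 0, 0, 1, -15, -45]; [0, 0, 0, 0, 0, 1, -18]; [0, 0, 0, 0, 0, 0, 1]] (rows listed top to bottom)


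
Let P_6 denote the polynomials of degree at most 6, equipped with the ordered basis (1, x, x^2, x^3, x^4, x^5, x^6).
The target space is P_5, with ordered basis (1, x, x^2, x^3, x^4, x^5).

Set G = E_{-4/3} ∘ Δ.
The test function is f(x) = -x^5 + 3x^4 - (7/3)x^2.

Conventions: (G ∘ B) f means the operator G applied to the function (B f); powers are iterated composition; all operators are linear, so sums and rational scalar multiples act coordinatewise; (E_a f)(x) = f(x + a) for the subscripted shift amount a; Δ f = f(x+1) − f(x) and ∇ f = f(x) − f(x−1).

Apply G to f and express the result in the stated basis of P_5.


the result is g(x) = -5x^4 + (86/3)x^3 - (160/3)x^2 + (1055/27)x - 791/81

Δ f = -5x^4 + 2x^3 + 8x^2 + (7/3)x - 1/3
E_{-4/3} Δ f = -5x^4 + (86/3)x^3 - (160/3)x^2 + (1055/27)x - 791/81


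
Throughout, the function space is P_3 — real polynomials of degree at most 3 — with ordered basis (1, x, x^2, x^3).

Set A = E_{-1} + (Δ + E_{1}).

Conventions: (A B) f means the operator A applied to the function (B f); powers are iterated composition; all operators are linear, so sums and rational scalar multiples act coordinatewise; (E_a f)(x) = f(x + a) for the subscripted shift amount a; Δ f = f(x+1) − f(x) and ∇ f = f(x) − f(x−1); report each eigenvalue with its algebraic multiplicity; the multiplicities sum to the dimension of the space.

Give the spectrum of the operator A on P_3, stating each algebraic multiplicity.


λ = 2 (multiplicity 4)

image of 1: 2
image of x: 2x + 1
image of x^2: 2x^2 + 2x + 3
image of x^3: 2x^3 + 3x^2 + 9x + 1
the matrix is upper triangular; its diagonal is (2, 2, 2, 2)
for a triangular matrix the eigenvalues are the diagonal entries, with algebraic multiplicity their repetition count


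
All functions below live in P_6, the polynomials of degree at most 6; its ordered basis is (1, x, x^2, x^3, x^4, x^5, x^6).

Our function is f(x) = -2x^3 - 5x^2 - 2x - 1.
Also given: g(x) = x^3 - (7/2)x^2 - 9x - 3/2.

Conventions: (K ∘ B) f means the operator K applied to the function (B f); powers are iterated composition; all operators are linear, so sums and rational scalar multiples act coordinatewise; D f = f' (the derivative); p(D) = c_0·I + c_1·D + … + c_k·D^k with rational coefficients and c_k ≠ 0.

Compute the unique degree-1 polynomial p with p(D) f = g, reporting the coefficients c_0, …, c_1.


p(D) = -(1/2)·I + D, i.e. c_0 = -1/2, c_1 = 1

D^0 f = -2x^3 - 5x^2 - 2x - 1
D^1 f = -6x^2 - 10x - 2
matching coefficients of g against c_0 f + c_1 Df + … from the top degree down determines the c_i
solution: c_0 = -1/2, c_1 = 1


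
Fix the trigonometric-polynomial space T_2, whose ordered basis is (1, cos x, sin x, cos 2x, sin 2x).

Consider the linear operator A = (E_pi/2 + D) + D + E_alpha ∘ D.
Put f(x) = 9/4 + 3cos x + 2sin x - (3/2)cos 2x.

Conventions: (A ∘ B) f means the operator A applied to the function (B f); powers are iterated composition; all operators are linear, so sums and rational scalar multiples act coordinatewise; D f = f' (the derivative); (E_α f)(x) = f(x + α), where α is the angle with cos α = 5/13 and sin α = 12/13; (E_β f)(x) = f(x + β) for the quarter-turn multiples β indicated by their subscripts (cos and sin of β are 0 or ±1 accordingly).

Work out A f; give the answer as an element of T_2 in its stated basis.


the image equals g(x) = 9/4 + 4cos x - 12sin x + (1227/338)cos 2x + (657/169)sin 2x

E_pi/2 f = 9/4 + 2cos x - 3sin x + (3/2)cos 2x
D f = 2cos x - 3sin x + 3sin 2x
(E_pi/2 + D) f = 9/4 + 4cos x - 6sin x + (3/2)cos 2x + 3sin 2x
D f = 2cos x - 3sin x + 3sin 2x
D f = 2cos x - 3sin x + 3sin 2x
E_alpha D f = -2cos x - 3sin x + (360/169)cos 2x - (357/169)sin 2x
((E_pi/2 + D) + D + E_alpha ∘ D) f = 9/4 + 4cos x - 12sin x + (1227/338)cos 2x + (657/169)sin 2x


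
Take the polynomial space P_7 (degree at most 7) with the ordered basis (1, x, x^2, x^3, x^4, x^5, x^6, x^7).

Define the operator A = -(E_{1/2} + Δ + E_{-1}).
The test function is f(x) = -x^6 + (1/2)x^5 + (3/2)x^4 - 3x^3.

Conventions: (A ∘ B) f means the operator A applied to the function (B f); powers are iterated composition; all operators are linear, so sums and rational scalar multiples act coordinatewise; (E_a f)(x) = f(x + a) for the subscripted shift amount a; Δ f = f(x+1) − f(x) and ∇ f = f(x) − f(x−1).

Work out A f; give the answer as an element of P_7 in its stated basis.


E_{1/2} f = -x^6 - (5/2)x^5 - x^4 - (5/4)x^3 - (41/16)x^2 - (49/32)x - 9/32
Δ f = -6x^5 - (25/2)x^4 - 9x^3 - 10x^2 - (13/2)x - 2
E_{-1} f = -x^6 + (13/2)x^5 - 16x^4 + 16x^3 - 2x^2 - (13/2)x + 3
(E_{1/2} + Δ + E_{-1}) f = -2x^6 - 2x^5 - (59/2)x^4 + (23/4)x^3 - (233/16)x^2 - (465/32)x + 23/32
(-(E_{1/2} + Δ + E_{-1})) f = 2x^6 + 2x^5 + (59/2)x^4 - (23/4)x^3 + (233/16)x^2 + (465/32)x - 23/32

the image equals g(x) = 2x^6 + 2x^5 + (59/2)x^4 - (23/4)x^3 + (233/16)x^2 + (465/32)x - 23/32


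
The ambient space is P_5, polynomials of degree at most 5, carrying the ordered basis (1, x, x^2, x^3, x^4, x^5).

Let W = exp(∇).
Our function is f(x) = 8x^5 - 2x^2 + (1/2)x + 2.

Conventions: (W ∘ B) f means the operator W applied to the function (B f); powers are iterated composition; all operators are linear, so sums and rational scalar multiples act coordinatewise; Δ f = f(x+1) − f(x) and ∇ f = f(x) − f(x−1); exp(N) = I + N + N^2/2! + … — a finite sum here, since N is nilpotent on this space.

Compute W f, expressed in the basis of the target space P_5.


order-1 term: 40x^4 - 80x^3 + 80x^2 - 44x + 21/2
order-2 term: 80x^3 - 240x^2 + 280x - 122
order-3 term: 80x^2 - 240x + 200
order-4 term: 40x - 80
order-5 term: 8
the series for exp(∇) f terminates at order 5
exp(∇) f = 8x^5 + 40x^4 - 82x^2 + (73/2)x + 37/2

the image equals g(x) = 8x^5 + 40x^4 - 82x^2 + (73/2)x + 37/2


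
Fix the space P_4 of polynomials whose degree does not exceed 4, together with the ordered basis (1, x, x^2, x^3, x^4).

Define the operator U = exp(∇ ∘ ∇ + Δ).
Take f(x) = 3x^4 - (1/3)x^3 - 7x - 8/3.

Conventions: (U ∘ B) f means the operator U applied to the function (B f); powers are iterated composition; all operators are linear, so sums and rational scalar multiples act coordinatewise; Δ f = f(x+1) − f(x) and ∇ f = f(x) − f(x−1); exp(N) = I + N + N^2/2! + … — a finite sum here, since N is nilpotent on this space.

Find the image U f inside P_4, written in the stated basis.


the image equals g(x) = 3x^4 + (35/3)x^3 + 71x^2 + 49x + 335/3

order-1 term: 12x^3 + 53x^2 - 63x + 119/3
order-2 term: 18x^2 + 107x + 18
order-3 term: 12x + 161/3
order-4 term: 3
the series for exp(∇ ∘ ∇ + Δ) f terminates at order 4
exp(∇ ∘ ∇ + Δ) f = 3x^4 + (35/3)x^3 + 71x^2 + 49x + 335/3


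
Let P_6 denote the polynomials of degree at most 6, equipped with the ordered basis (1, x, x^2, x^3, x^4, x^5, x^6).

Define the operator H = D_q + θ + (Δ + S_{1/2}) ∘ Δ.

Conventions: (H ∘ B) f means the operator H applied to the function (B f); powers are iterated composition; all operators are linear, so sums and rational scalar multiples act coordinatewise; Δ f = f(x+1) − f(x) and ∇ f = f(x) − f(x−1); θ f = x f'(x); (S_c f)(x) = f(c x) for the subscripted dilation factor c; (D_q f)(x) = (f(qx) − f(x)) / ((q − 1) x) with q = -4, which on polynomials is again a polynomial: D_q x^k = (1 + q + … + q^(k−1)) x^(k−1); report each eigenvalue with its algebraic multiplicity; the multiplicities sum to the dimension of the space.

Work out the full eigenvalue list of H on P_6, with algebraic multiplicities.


λ = 0 (multiplicity 1), λ = 1 (multiplicity 1), λ = 2 (multiplicity 1), λ = 3 (multiplicity 1), λ = 4 (multiplicity 1), λ = 5 (multiplicity 1), λ = 6 (multiplicity 1)

image of 1: 0
image of x: x + 2
image of x^2: 2x^2 - 2x + 3
image of x^3: 3x^3 + (55/4)x^2 + (15/2)x + 7
image of x^4: 4x^4 - (101/2)x^3 + (27/2)x^2 + 26x + 15
image of x^5: 5x^5 + (3285/16)x^4 + (85/4)x^3 + (125/2)x^2 + (145/2)x + 31
image of x^6: 6x^6 - (13101/16)x^5 + (495/16)x^4 + (245/2)x^3 + (855/4)x^2 + 183x + 63
the matrix is upper triangular; its diagonal is (0, 1, 2, 3, 4, 5, 6)
for a triangular matrix the eigenvalues are the diagonal entries, with algebraic multiplicity their repetition count


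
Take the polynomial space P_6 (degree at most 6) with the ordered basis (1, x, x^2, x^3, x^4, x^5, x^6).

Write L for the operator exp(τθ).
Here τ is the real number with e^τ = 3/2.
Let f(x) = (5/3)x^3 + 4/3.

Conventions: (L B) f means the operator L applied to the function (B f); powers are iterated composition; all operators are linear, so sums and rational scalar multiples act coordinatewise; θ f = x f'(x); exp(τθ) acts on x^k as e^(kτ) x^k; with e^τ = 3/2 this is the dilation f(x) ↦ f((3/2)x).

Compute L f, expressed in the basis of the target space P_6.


exp(τθ) x^k = e^(kτ) x^k; with e^τ = 3/2 this sends x^k to (3/2)^k x^k
x^3 ↦ 27/8 x^3
applying this coordinatewise to f: exp(τθ) f = (45/8)x^3 + 4/3

the result is g(x) = (45/8)x^3 + 4/3


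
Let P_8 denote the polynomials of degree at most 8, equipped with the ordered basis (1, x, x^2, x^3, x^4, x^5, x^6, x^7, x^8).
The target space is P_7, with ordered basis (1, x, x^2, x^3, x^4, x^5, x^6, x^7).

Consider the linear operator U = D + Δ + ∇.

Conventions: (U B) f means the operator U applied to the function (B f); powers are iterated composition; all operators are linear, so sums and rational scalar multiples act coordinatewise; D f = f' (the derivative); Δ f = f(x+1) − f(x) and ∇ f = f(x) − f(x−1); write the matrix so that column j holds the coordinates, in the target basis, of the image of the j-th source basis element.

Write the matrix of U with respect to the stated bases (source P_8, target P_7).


image of 1: 0
image of x: 3
image of x^2: 6x
image of x^3: 9x^2 + 2
image of x^4: 12x^3 + 8x
image of x^5: 15x^4 + 20x^2 + 2
image of x^6: 18x^5 + 40x^3 + 12x
image of x^7: 21x^6 + 70x^4 + 42x^2 + 2
image of x^8: 24x^7 + 112x^5 + 112x^3 + 16x
each image's coordinates form column j of the matrix

the matrix is [[0, 3, 0, 2, 0, 2, 0, 2, 0]; [0, 0, 6, 0, 8, 0, 12, 0, 16]; [0, 0, 0, 9, 0, 20, 0, 42, 0]; [0, 0, 0, 0, 12, 0, 40, 0, 112]; [0, 0, 0, 0, 0, 15, 0, 70, 0]; [0, 0, 0, 0, 0, 0, 18, 0, 112]; [0, 0, 0, 0, 0, 0, 0, 21, 0]; [0, 0, 0, 0, 0, 0, 0, 0, 24]] (rows listed top to bottom)


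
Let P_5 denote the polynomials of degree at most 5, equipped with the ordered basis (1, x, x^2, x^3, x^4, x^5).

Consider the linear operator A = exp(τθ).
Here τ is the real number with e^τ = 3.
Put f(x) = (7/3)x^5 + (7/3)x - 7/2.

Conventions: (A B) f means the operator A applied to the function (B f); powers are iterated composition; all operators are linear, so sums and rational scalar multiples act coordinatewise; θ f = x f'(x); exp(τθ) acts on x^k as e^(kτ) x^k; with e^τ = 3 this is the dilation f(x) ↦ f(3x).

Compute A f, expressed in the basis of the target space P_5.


exp(τθ) x^k = e^(kτ) x^k; with e^τ = 3 this sends x^k to 3^k x^k
x ↦ 3 x
x^5 ↦ 243 x^5
applying this coordinatewise to f: exp(τθ) f = 567x^5 + 7x - 7/2

the result is g(x) = 567x^5 + 7x - 7/2


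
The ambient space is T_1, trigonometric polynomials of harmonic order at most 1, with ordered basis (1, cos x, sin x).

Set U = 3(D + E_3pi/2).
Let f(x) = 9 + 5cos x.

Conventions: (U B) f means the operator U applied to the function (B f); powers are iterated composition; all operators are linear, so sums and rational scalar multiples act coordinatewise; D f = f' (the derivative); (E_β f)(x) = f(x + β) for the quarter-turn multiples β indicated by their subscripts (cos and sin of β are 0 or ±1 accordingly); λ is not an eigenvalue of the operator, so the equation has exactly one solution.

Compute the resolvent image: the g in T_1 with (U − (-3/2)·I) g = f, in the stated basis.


write g with unknown coordinates in the stated basis and equate coefficients in (U − (-3/2)·I) g = f
solving from the highest basis element down gives g = 2 + (10/3)cos x
check: U g = 6
so U g − (-3/2)·g = 9 + 5cos x = f ✓

the result is g(x) = 2 + (10/3)cos x


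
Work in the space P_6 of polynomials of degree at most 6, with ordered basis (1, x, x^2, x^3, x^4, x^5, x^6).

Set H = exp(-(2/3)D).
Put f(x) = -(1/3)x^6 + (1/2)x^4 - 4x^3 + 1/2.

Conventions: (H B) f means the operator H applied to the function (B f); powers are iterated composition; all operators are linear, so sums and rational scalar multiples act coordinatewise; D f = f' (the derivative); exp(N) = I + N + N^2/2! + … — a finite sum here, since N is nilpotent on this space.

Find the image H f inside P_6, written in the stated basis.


order-1 term: (4/3)x^5 - (4/3)x^3 + 8x^2
order-2 term: -(20/9)x^4 + (4/3)x^2 - (16/3)x
order-3 term: (160/81)x^3 - (16/27)x + 32/27
order-4 term: -(80/81)x^2 + 8/81
order-5 term: (64/243)x
order-6 term: -64/2187
the series for exp(-(2/3)D) f terminates at order 6
exp(-(2/3)D) f = -(1/3)x^6 + (4/3)x^5 - (31/18)x^4 - (272/81)x^3 + (676/81)x^2 - (1376/243)x + 7675/4374

the result is g(x) = -(1/3)x^6 + (4/3)x^5 - (31/18)x^4 - (272/81)x^3 + (676/81)x^2 - (1376/243)x + 7675/4374


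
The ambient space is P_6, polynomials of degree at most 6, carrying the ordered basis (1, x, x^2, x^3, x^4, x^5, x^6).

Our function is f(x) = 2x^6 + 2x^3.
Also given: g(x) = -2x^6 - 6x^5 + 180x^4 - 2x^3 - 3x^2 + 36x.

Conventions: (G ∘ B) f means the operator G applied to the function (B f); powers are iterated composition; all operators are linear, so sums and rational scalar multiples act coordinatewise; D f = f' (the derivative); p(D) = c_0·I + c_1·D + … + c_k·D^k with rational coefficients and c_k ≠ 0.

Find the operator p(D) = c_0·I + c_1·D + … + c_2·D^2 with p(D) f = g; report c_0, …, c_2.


c_0 = -1, c_1 = -1/2, c_2 = 3

D^0 f = 2x^6 + 2x^3
D^1 f = 12x^5 + 6x^2
D^2 f = 60x^4 + 12x
matching coefficients of g against c_0 f + c_1 Df + … from the top degree down determines the c_i
solution: c_0 = -1, c_1 = -1/2, c_2 = 3


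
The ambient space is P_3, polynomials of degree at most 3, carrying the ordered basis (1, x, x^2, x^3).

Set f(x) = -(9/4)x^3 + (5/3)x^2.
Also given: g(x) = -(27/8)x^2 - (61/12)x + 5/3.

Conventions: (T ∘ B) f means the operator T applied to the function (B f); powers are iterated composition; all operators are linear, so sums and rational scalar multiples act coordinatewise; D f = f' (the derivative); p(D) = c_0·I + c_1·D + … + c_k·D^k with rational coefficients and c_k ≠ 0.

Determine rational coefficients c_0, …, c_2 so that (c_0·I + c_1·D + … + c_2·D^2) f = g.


D^0 f = -(9/4)x^3 + (5/3)x^2
D^1 f = -(27/4)x^2 + (10/3)x
D^2 f = -(27/2)x + 10/3
matching coefficients of g against c_0 f + c_1 Df + … from the top degree down determines the c_i
solution: c_0 = 0, c_1 = 1/2, c_2 = 1/2

c_0 = 0, c_1 = 1/2, c_2 = 1/2


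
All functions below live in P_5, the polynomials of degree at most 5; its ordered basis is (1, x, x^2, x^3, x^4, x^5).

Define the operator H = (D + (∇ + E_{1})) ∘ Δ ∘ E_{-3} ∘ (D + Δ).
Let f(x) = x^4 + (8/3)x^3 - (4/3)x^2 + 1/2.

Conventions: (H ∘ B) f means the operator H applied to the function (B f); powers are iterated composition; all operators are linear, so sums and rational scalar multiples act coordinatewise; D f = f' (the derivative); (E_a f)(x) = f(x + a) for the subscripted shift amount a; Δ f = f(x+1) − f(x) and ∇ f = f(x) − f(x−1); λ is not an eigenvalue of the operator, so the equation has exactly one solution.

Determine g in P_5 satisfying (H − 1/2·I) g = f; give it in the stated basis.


g(x) = -2x^4 - (16/3)x^3 - (280/3)x^2 - 272x - 155/3

write g with unknown coordinates in the stated basis and equate coefficients in (H − 1/2·I) g = f
solving from the highest basis element down gives g = -2x^4 - (16/3)x^3 - (280/3)x^2 - 272x - 155/3
check: H g = -48x^2 - 136x - 76/3
so H g − 1/2·g = x^4 + (8/3)x^3 - (4/3)x^2 + 1/2 = f ✓


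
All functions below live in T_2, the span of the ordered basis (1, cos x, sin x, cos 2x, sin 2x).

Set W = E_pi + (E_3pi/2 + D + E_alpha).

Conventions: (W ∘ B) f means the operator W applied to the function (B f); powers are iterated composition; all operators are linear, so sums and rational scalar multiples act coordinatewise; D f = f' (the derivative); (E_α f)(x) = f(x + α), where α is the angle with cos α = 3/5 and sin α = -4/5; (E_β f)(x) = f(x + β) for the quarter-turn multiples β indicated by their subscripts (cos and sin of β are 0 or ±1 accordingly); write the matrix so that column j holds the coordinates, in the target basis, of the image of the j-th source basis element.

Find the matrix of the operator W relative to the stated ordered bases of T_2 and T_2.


image of 1: 3
image of cos x: -(2/5)cos x + (4/5)sin x
image of sin x: -(4/5)cos x - (2/5)sin x
image of cos 2x: -(7/25)cos 2x - (26/25)sin 2x
image of sin 2x: (26/25)cos 2x - (7/25)sin 2x
each image's coordinates form column j of the matrix

the matrix is [[3, 0, 0, 0, 0]; [0, -2/5, -4/5, 0, 0]; [0, 4/5, -2/5, 0, 0]; [0, 0, 0, -7/25, 26/25]; [0, 0, 0, -26/25, -7/25]] (rows listed top to bottom)


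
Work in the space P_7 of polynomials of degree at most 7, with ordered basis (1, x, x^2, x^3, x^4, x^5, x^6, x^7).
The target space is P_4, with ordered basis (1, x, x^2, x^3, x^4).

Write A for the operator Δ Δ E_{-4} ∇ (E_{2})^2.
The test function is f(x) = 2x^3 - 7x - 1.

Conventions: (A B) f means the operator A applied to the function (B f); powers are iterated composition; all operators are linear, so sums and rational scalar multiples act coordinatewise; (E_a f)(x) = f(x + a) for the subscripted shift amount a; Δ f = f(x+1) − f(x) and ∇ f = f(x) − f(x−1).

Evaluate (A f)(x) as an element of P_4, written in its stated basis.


g(x) = 12

E_{2} f = 2x^3 + 12x^2 + 17x + 1
E_{2} E_{2} f = 2x^3 + 24x^2 + 89x + 99
∇ (E_{2})^2 f = 6x^2 + 42x + 67
E_{-4} ∇ (E_{2})^2 f = 6x^2 - 6x - 5
Δ (E_{-4} ∇) (E_{2})^2 f = 12x
Δ Δ (E_{-4} ∇) (E_{2})^2 f = 12


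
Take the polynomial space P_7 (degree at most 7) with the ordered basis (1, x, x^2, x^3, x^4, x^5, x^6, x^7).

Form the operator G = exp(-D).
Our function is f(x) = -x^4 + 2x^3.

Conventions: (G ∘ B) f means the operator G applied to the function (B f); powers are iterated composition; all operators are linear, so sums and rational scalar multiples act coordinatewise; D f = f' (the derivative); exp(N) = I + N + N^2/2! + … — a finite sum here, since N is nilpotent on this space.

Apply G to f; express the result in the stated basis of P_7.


order-1 term: 4x^3 - 6x^2
order-2 term: -6x^2 + 6x
order-3 term: 4x - 2
order-4 term: -1
the series for exp(-D) f terminates at order 4
exp(-D) f = -x^4 + 6x^3 - 12x^2 + 10x - 3

the image equals g(x) = -x^4 + 6x^3 - 12x^2 + 10x - 3


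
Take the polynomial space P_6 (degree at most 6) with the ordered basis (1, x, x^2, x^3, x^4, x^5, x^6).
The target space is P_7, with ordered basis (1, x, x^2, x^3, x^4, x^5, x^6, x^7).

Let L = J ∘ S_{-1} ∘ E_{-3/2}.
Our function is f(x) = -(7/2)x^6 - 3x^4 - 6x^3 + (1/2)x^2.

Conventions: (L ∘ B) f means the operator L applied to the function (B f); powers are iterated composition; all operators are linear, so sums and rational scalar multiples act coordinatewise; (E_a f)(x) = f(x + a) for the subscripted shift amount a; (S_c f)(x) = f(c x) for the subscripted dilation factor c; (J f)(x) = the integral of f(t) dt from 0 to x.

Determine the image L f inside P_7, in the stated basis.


E_{-3/2} f = -(7/2)x^6 + (63/2)x^5 - (969/8)x^4 + (993/4)x^3 - (8921/32)x^2 + (5055/32)x - 4311/128
S_{-1} E_{-3/2} f = -(7/2)x^6 - (63/2)x^5 - (969/8)x^4 - (993/4)x^3 - (8921/32)x^2 - (5055/32)x - 4311/128
J S_{-1} E_{-3/2} f = -(1/2)x^7 - (21/4)x^6 - (969/40)x^5 - (993/16)x^4 - (8921/96)x^3 - (5055/64)x^2 - (4311/128)x

g(x) = -(1/2)x^7 - (21/4)x^6 - (969/40)x^5 - (993/16)x^4 - (8921/96)x^3 - (5055/64)x^2 - (4311/128)x


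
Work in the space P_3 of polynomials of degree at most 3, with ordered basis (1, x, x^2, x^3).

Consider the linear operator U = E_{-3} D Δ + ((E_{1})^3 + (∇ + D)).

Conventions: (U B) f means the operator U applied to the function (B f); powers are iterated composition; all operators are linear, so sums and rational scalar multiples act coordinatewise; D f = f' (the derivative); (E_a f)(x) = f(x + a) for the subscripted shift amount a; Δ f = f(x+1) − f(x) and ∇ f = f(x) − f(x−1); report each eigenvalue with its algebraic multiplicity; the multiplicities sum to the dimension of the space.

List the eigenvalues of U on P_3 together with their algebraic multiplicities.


image of 1: 1
image of x: x + 5
image of x^2: x^2 + 10x + 10
image of x^3: x^3 + 15x^2 + 30x + 13
the matrix is upper triangular; its diagonal is (1, 1, 1, 1)
for a triangular matrix the eigenvalues are the diagonal entries, with algebraic multiplicity their repetition count

λ = 1 (multiplicity 4)
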